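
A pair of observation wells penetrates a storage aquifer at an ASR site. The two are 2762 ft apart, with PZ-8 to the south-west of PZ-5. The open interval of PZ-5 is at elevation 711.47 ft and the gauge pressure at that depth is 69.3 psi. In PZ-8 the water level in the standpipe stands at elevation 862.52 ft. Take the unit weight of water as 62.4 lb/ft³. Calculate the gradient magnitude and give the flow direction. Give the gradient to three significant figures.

Pressure head at PZ-5: ψ = 144·P/γ = 144 × 69.3 / 62.4 = 159.92 ft.
Total head at PZ-5: h = z + ψ = 711.47 + 159.92 = 871.39 ft.
Total head at PZ-8: h = 862.52 ft (water level in the piezometer is the total head).
Head difference: h(PZ-5) − h(PZ-8) = 871.39 − 862.52 = 8.87 ft.
Hydraulic gradient: i = |Δh| / L = 8.87 / 2762 = 0.00321.
Flow is from higher to lower head: from PZ-5 toward PZ-8, i.e. toward the south-west.

i ≈ 0.00321; groundwater flows toward the south-west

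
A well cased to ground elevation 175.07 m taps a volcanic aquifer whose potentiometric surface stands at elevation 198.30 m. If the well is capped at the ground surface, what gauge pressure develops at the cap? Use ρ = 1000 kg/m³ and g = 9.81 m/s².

P ≈ 228 kPa

Head above the cap: Δh = 198.30 − 175.07 = 23.23 m.
P = ρgΔh = 1000 × 9.81 × 23.23 = 227886 Pa ≈ 228 kPa.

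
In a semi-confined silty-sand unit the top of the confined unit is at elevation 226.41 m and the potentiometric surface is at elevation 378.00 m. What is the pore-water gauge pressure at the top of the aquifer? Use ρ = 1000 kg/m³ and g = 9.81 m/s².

Pressure head at the aquifer top: ψ = h − z = 378.00 − 226.41 = 151.59 m.
P = ρgψ = 1000 × 9.81 × 151.59 = 1487098 Pa ≈ 1490 kPa.

P ≈ 1490 kPa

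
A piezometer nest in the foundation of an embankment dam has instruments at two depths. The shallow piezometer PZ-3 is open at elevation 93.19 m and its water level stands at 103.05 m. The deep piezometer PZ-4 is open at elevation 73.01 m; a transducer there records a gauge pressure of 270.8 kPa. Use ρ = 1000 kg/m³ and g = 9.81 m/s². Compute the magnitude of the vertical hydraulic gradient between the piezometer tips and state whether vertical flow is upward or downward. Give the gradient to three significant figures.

|i_v| ≈ 0.121; vertical flow is downward

Total head at PZ-3: h = 103.05 m (water level in the standpipe).
Pressure head at PZ-4: ψ = P/(ρg) = 270.8×1000 / (1000 × 9.81) = 27.60 m.
Total head at PZ-4: h = z + ψ = 73.01 + 27.60 = 100.61 m.
Δh = h(PZ-3) − h(PZ-4) = 103.05 − 100.61 = 2.44 m.
Vertical separation Δz = 93.19 − 73.01 = 20.18 m.
|i_v| = |Δh| / Δz = 2.44 / 20.18 = 0.121.
Head is higher in the shallow piezometer, so vertical flow is downward (recharge condition).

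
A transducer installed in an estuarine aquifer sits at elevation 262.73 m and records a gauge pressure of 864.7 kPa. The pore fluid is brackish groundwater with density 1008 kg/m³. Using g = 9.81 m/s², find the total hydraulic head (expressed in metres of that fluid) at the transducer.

h ≈ 350.18 m

ψ = P/(ρg) = 864.7×1000 / (1008 × 9.81) = 87.45 m.
h = z + ψ = 262.73 + 87.45 = 350.18 m.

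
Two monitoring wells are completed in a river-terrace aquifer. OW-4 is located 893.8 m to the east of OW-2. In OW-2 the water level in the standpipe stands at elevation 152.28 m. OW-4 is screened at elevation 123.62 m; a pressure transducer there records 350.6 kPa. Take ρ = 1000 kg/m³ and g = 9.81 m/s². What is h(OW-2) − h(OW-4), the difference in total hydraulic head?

Total head at OW-2: h = 152.28 m (water level in the piezometer is the total head).
Pressure head at OW-4: ψ = P/(ρg) = 350.6×1000 / (1000 × 9.81) = 35.74 m.
Total head at OW-4: h = z + ψ = 123.62 + 35.74 = 159.36 m.
Head difference: h(OW-2) − h(OW-4) = 152.28 − 159.36 = -7.08 m.

Δh ≈ -7.08 m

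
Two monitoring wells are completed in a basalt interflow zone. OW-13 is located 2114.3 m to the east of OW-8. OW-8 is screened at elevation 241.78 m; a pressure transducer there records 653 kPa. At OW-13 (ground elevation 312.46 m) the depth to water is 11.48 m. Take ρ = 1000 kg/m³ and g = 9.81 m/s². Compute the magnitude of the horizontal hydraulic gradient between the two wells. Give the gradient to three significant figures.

Pressure head at OW-8: ψ = P/(ρg) = 653×1000 / (1000 × 9.81) = 66.56 m.
Total head at OW-8: h = z + ψ = 241.78 + 66.56 = 308.34 m.
Total head at OW-13: h = 312.46 − 11.48 = 300.98 m.
Head difference: h(OW-8) − h(OW-13) = 308.34 − 300.98 = 7.36 m.
Hydraulic gradient: i = |Δh| / L = 7.36 / 2114.3 = 0.00348.

i ≈ 0.00348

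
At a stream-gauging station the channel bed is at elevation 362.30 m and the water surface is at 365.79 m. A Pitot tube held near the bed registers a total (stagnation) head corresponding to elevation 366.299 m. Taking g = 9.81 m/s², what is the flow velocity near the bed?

Near the bed, under hydrostatic conditions, the piezometric head (z + ψ) equals the free-surface elevation, 365.79 m.
Velocity head = total − piezometric = 366.299 − 365.79 = 0.509 m.
v = √(2g·h_v) = √(2 × 9.81 × 0.509) = 3.16 m/s.

v ≈ 3.16 m/s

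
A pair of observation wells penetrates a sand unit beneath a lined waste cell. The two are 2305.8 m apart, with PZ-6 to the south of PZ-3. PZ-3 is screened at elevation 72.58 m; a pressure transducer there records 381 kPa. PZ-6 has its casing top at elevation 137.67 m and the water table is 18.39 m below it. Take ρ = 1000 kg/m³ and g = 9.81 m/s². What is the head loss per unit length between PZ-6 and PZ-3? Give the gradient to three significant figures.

Pressure head at PZ-3: ψ = P/(ρg) = 381×1000 / (1000 × 9.81) = 38.84 m.
Total head at PZ-3: h = z + ψ = 72.58 + 38.84 = 111.42 m.
Total head at PZ-6: h = 137.67 − 18.39 = 119.28 m.
Head difference: h(PZ-3) − h(PZ-6) = 111.42 − 119.28 = -7.86 m.
Hydraulic gradient: i = |Δh| / L = 7.86 / 2305.8 = 0.00341.

i ≈ 0.00341 m/m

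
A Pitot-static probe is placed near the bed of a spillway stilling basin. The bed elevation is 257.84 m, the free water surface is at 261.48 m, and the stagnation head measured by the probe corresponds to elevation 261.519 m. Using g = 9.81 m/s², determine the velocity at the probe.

v ≈ 0.875 m/s

Near the bed, under hydrostatic conditions, the piezometric head (z + ψ) equals the free-surface elevation, 261.48 m.
Velocity head = total − piezometric = 261.519 − 261.48 = 0.039 m.
v = √(2g·h_v) = √(2 × 9.81 × 0.039) = 0.875 m/s.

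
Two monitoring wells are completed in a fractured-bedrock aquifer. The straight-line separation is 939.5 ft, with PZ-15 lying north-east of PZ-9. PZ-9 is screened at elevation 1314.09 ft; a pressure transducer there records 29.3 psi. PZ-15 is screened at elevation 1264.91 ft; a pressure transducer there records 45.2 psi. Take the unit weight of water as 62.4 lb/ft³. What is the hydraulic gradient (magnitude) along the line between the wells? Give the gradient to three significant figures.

Pressure head at PZ-9: ψ = 144·P/γ = 144 × 29.3 / 62.4 = 67.62 ft.
Total head at PZ-9: h = z + ψ = 1314.09 + 67.62 = 1381.71 ft.
Pressure head at PZ-15: ψ = 144·P/γ = 144 × 45.2 / 62.4 = 104.31 ft.
Total head at PZ-15: h = z + ψ = 1264.91 + 104.31 = 1369.22 ft.
Head difference: h(PZ-9) − h(PZ-15) = 1381.71 − 1369.22 = 12.49 ft.
Hydraulic gradient: i = |Δh| / L = 12.49 / 939.5 = 0.0133.

i ≈ 0.0133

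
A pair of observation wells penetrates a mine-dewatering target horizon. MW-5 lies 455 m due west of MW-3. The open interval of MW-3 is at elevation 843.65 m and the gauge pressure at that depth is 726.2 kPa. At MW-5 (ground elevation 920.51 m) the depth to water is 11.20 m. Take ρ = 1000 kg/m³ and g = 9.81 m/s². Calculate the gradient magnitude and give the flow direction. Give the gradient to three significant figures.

i ≈ 0.0184; groundwater flows toward the west

Pressure head at MW-3: ψ = P/(ρg) = 726.2×1000 / (1000 × 9.81) = 74.03 m.
Total head at MW-3: h = z + ψ = 843.65 + 74.03 = 917.68 m.
Total head at MW-5: h = 920.51 − 11.20 = 909.31 m.
Head difference: h(MW-3) − h(MW-5) = 917.68 − 909.31 = 8.37 m.
Hydraulic gradient: i = |Δh| / L = 8.37 / 455 = 0.0184.
Flow is from higher to lower head: from MW-3 toward MW-5, i.e. toward the west.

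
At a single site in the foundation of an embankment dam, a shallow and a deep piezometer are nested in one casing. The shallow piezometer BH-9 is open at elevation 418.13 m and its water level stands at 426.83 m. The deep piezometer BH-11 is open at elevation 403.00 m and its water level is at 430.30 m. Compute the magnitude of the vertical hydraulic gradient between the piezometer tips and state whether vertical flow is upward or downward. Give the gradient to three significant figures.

|i_v| ≈ 0.229; vertical flow is upward

Total head at BH-9: h = 426.83 m (water level in the standpipe).
Total head at BH-11: h = 430.30 m.
Δh = h(BH-9) − h(BH-11) = 426.83 − 430.30 = -3.47 m.
Vertical separation Δz = 418.13 − 403.00 = 15.13 m.
|i_v| = |Δh| / Δz = 3.47 / 15.13 = 0.229.
Head is higher in the deep piezometer, so vertical flow is upward (discharge condition).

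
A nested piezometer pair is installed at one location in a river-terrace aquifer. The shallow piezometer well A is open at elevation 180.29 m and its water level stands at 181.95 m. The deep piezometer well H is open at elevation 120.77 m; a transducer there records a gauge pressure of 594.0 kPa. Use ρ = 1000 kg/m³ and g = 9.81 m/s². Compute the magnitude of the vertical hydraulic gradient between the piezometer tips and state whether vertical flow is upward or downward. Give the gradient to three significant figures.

|i_v| ≈ 0.0106; vertical flow is downward

Total head at well A: h = 181.95 m (water level in the standpipe).
Pressure head at well H: ψ = P/(ρg) = 594.0×1000 / (1000 × 9.81) = 60.55 m.
Total head at well H: h = z + ψ = 120.77 + 60.55 = 181.32 m.
Δh = h(well A) − h(well H) = 181.95 − 181.32 = 0.63 m.
Vertical separation Δz = 180.29 − 120.77 = 59.52 m.
|i_v| = |Δh| / Δz = 0.63 / 59.52 = 0.0106.
Head is higher in the shallow piezometer, so vertical flow is downward (recharge condition).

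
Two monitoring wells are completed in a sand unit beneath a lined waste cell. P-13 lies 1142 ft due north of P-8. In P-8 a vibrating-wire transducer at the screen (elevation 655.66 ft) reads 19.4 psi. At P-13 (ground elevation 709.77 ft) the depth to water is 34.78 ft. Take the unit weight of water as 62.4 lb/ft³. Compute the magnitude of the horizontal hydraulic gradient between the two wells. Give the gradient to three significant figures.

i ≈ 0.0223

Pressure head at P-8: ψ = 144·P/γ = 144 × 19.4 / 62.4 = 44.77 ft.
Total head at P-8: h = z + ψ = 655.66 + 44.77 = 700.43 ft.
Total head at P-13: h = 709.77 − 34.78 = 674.99 ft.
Head difference: h(P-8) − h(P-13) = 700.43 − 674.99 = 25.44 ft.
Hydraulic gradient: i = |Δh| / L = 25.44 / 1142 = 0.0223.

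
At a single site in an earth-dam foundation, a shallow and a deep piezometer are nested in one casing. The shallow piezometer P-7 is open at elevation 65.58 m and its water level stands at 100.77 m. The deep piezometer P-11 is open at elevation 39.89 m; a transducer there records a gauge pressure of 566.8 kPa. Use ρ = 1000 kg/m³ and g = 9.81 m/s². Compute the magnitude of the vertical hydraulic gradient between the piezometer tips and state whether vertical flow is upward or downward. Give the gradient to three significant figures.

Total head at P-7: h = 100.77 m (water level in the standpipe).
Pressure head at P-11: ψ = P/(ρg) = 566.8×1000 / (1000 × 9.81) = 57.78 m.
Total head at P-11: h = z + ψ = 39.89 + 57.78 = 97.67 m.
Δh = h(P-7) − h(P-11) = 100.77 − 97.67 = 3.10 m.
Vertical separation Δz = 65.58 − 39.89 = 25.69 m.
|i_v| = |Δh| / Δz = 3.10 / 25.69 = 0.121.
Head is higher in the shallow piezometer, so vertical flow is downward (recharge condition).

|i_v| ≈ 0.121; vertical flow is downward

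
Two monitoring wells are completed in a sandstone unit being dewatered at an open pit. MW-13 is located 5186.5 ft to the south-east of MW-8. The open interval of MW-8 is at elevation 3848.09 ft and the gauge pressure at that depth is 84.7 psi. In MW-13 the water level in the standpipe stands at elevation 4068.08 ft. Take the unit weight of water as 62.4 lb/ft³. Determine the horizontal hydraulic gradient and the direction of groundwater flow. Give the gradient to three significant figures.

Pressure head at MW-8: ψ = 144·P/γ = 144 × 84.7 / 62.4 = 195.46 ft.
Total head at MW-8: h = z + ψ = 3848.09 + 195.46 = 4043.55 ft.
Total head at MW-13: h = 4068.08 ft (water level in the piezometer is the total head).
Head difference: h(MW-8) − h(MW-13) = 4043.55 − 4068.08 = -24.53 ft.
Hydraulic gradient: i = |Δh| / L = 24.53 / 5186.5 = 0.00473.
Flow is from higher to lower head: from MW-13 toward MW-8, i.e. toward the north-west.

i ≈ 0.00473; groundwater flows toward the north-west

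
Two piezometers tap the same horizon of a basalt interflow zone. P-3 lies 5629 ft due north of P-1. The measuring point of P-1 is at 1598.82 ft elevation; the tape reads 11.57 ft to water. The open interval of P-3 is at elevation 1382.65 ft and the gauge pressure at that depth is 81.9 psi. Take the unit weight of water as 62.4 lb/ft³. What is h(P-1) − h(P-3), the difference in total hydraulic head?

Total head at P-1: h = 1598.82 − 11.57 = 1587.25 ft.
Pressure head at P-3: ψ = 144·P/γ = 144 × 81.9 / 62.4 = 189.00 ft.
Total head at P-3: h = z + ψ = 1382.65 + 189.00 = 1571.65 ft.
Head difference: h(P-1) − h(P-3) = 1587.25 − 1571.65 = 15.60 ft.

Δh ≈ 15.60 ft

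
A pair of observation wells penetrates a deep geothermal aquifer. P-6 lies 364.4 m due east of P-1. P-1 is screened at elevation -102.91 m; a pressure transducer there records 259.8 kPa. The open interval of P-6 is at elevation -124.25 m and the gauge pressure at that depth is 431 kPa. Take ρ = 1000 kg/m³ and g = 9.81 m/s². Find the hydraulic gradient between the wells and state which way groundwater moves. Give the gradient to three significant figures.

i ≈ 0.0107; groundwater flows toward the east

Pressure head at P-1: ψ = P/(ρg) = 259.8×1000 / (1000 × 9.81) = 26.48 m.
Total head at P-1: h = z + ψ = -102.91 + 26.48 = -76.43 m.
Pressure head at P-6: ψ = P/(ρg) = 431×1000 / (1000 × 9.81) = 43.93 m.
Total head at P-6: h = z + ψ = -124.25 + 43.93 = -80.32 m.
Head difference: h(P-1) − h(P-6) = -76.43 − (-80.32) = 3.89 m.
Hydraulic gradient: i = |Δh| / L = 3.89 / 364.4 = 0.0107.
Flow is from higher to lower head: from P-1 toward P-6, i.e. toward the east.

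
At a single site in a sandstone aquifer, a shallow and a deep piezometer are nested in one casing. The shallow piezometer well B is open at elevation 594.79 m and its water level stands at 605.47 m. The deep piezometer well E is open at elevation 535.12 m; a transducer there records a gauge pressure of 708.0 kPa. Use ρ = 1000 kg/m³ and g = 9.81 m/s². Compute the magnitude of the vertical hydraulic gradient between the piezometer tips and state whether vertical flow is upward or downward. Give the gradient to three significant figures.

Total head at well B: h = 605.47 m (water level in the standpipe).
Pressure head at well E: ψ = P/(ρg) = 708.0×1000 / (1000 × 9.81) = 72.17 m.
Total head at well E: h = z + ψ = 535.12 + 72.17 = 607.29 m.
Δh = h(well B) − h(well E) = 605.47 − 607.29 = -1.82 m.
Vertical separation Δz = 594.79 − 535.12 = 59.67 m.
|i_v| = |Δh| / Δz = 1.82 / 59.67 = 0.0305.
Head is higher in the deep piezometer, so vertical flow is upward (discharge condition).

|i_v| ≈ 0.0305; vertical flow is upward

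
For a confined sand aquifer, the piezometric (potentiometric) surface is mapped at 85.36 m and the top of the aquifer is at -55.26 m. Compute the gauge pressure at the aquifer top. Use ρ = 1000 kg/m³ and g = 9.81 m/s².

P ≈ 1380 kPa

Pressure head at the aquifer top: ψ = h − z = 85.36 − (-55.26) = 140.62 m.
P = ρgψ = 1000 × 9.81 × 140.62 = 1379482 Pa ≈ 1380 kPa.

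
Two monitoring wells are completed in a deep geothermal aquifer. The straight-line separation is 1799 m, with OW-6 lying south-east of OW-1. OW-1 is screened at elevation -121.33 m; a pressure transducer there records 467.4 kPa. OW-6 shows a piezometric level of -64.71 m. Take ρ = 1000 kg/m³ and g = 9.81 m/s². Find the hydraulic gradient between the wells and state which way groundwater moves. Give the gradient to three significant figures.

i ≈ 0.00499; groundwater flows toward the north-west

Pressure head at OW-1: ψ = P/(ρg) = 467.4×1000 / (1000 × 9.81) = 47.65 m.
Total head at OW-1: h = z + ψ = -121.33 + 47.65 = -73.68 m.
Total head at OW-6: h = -64.71 m (water level in the piezometer is the total head).
Head difference: h(OW-1) − h(OW-6) = -73.68 − (-64.71) = -8.97 m.
Hydraulic gradient: i = |Δh| / L = 8.97 / 1799 = 0.00499.
Flow is from higher to lower head: from OW-6 toward OW-1, i.e. toward the north-west.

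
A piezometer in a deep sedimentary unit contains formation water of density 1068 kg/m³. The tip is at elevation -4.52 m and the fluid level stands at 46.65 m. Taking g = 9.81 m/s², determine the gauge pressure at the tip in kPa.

P ≈ 536 kPa

Pressure head ψ = h − z = 46.65 − (-4.52) = 51.17 m.
P = ρgψ = 1068 × 9.81 × 51.17 = 536112 Pa ≈ 536 kPa.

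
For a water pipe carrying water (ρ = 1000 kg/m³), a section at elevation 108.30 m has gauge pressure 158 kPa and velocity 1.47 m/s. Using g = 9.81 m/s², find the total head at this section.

Pressure head ψ = P/(ρg) = 158×1000 / (1000 × 9.81) = 16.11 m.
Velocity head = v²/(2g) = 1.47² / (2 × 9.81) = 0.110 m.
h = z + ψ + v²/(2g) = 108.30 + 16.11 + 0.110 = 124.52 m.

h ≈ 124.52 m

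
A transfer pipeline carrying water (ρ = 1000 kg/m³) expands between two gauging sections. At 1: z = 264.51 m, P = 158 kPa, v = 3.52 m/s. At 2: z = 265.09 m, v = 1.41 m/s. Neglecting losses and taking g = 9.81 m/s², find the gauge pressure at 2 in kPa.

Pressure head at 1: ψ₁ = P₁/(ρg) = 158×1000 / (1000 × 9.81) = 16.11 m.
Velocity heads: v₁²/2g = 3.52²/19.62 = 0.632 m; v₂²/2g = 1.41²/19.62 = 0.101 m.
Total head H = z₁ + ψ₁ + v₁²/2g = 264.51 + 16.11 + 0.632 = 281.25 m.
ψ₂ = H − z₂ − v₂²/2g = 281.25 − 265.09 − 0.101 = 16.06 m.
P₂ = ρgψ₂ = 1000 × 9.81 × 16.06 ≈ 158 kPa.

P₂ ≈ 158 kPa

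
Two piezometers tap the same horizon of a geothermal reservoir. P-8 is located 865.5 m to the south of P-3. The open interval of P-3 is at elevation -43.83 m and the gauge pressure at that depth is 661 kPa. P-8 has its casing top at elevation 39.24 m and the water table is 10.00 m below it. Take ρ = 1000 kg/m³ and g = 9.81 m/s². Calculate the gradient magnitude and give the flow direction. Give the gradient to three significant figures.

i ≈ 0.00657; groundwater flows toward the north

Pressure head at P-3: ψ = P/(ρg) = 661×1000 / (1000 × 9.81) = 67.38 m.
Total head at P-3: h = z + ψ = -43.83 + 67.38 = 23.55 m.
Total head at P-8: h = 39.24 − 10.00 = 29.24 m.
Head difference: h(P-3) − h(P-8) = 23.55 − 29.24 = -5.69 m.
Hydraulic gradient: i = |Δh| / L = 5.69 / 865.5 = 0.00657.
Flow is from higher to lower head: from P-8 toward P-3, i.e. toward the north.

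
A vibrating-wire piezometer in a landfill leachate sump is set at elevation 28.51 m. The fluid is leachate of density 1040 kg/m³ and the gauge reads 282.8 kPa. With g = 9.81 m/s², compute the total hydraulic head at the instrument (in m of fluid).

ψ = P/(ρg) = 282.8×1000 / (1040 × 9.81) = 27.72 m.
h = z + ψ = 28.51 + 27.72 = 56.23 m.

h ≈ 56.23 m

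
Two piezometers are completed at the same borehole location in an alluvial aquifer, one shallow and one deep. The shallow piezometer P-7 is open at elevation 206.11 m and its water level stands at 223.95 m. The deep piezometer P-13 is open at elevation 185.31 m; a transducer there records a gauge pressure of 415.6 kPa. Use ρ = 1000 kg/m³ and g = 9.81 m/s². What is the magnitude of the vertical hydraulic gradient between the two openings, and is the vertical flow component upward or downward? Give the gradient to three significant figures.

Total head at P-7: h = 223.95 m (water level in the standpipe).
Pressure head at P-13: ψ = P/(ρg) = 415.6×1000 / (1000 × 9.81) = 42.36 m.
Total head at P-13: h = z + ψ = 185.31 + 42.36 = 227.67 m.
Δh = h(P-7) − h(P-13) = 223.95 − 227.67 = -3.72 m.
Vertical separation Δz = 206.11 − 185.31 = 20.80 m.
|i_v| = |Δh| / Δz = 3.72 / 20.80 = 0.179.
Head is higher in the deep piezometer, so vertical flow is upward (discharge condition).

|i_v| ≈ 0.179; vertical flow is upward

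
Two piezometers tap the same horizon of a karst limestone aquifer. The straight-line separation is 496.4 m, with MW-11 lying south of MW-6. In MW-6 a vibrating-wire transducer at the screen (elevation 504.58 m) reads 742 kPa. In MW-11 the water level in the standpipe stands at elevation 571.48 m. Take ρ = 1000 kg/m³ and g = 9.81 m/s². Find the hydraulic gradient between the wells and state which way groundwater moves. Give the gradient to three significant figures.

i ≈ 0.0176; groundwater flows toward the south

Pressure head at MW-6: ψ = P/(ρg) = 742×1000 / (1000 × 9.81) = 75.64 m.
Total head at MW-6: h = z + ψ = 504.58 + 75.64 = 580.22 m.
Total head at MW-11: h = 571.48 m (water level in the piezometer is the total head).
Head difference: h(MW-6) − h(MW-11) = 580.22 − 571.48 = 8.74 m.
Hydraulic gradient: i = |Δh| / L = 8.74 / 496.4 = 0.0176.
Flow is from higher to lower head: from MW-6 toward MW-11, i.e. toward the south.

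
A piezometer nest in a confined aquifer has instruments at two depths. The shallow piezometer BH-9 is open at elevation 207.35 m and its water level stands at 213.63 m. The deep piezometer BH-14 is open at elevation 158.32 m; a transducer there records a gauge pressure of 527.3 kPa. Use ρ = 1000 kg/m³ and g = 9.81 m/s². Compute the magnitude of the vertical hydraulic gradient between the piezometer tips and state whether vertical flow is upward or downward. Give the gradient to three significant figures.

Total head at BH-9: h = 213.63 m (water level in the standpipe).
Pressure head at BH-14: ψ = P/(ρg) = 527.3×1000 / (1000 × 9.81) = 53.75 m.
Total head at BH-14: h = z + ψ = 158.32 + 53.75 = 212.07 m.
Δh = h(BH-9) − h(BH-14) = 213.63 − 212.07 = 1.56 m.
Vertical separation Δz = 207.35 − 158.32 = 49.03 m.
|i_v| = |Δh| / Δz = 1.56 / 49.03 = 0.0318.
Head is higher in the shallow piezometer, so vertical flow is downward (recharge condition).

|i_v| ≈ 0.0318; vertical flow is downward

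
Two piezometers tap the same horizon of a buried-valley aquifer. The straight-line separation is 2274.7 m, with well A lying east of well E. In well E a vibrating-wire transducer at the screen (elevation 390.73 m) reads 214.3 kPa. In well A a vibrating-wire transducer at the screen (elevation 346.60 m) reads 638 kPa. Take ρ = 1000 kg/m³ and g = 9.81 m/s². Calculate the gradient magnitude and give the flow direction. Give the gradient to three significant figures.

Pressure head at well E: ψ = P/(ρg) = 214.3×1000 / (1000 × 9.81) = 21.85 m.
Total head at well E: h = z + ψ = 390.73 + 21.85 = 412.58 m.
Pressure head at well A: ψ = P/(ρg) = 638×1000 / (1000 × 9.81) = 65.04 m.
Total head at well A: h = z + ψ = 346.60 + 65.04 = 411.64 m.
Head difference: h(well E) − h(well A) = 412.58 − 411.64 = 0.94 m.
Hydraulic gradient: i = |Δh| / L = 0.94 / 2274.7 = 0.000413.
Flow is from higher to lower head: from well E toward well A, i.e. toward the east.

i ≈ 0.000413; groundwater flows toward the east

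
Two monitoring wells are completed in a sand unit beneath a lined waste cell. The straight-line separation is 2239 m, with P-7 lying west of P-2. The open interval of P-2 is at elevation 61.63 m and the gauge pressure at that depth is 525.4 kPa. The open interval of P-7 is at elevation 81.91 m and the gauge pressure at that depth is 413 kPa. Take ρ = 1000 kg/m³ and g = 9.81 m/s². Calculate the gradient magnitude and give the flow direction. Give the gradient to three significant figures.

i ≈ 0.00394; groundwater flows toward the east

Pressure head at P-2: ψ = P/(ρg) = 525.4×1000 / (1000 × 9.81) = 53.56 m.
Total head at P-2: h = z + ψ = 61.63 + 53.56 = 115.19 m.
Pressure head at P-7: ψ = P/(ρg) = 413×1000 / (1000 × 9.81) = 42.10 m.
Total head at P-7: h = z + ψ = 81.91 + 42.10 = 124.01 m.
Head difference: h(P-2) − h(P-7) = 115.19 − 124.01 = -8.82 m.
Hydraulic gradient: i = |Δh| / L = 8.82 / 2239 = 0.00394.
Flow is from higher to lower head: from P-7 toward P-2, i.e. toward the east.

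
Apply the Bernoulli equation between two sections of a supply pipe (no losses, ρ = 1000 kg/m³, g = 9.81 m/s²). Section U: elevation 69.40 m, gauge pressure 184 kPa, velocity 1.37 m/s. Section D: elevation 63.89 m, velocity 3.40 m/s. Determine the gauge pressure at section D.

Pressure head at U: ψ₁ = P₁/(ρg) = 184×1000 / (1000 × 9.81) = 18.76 m.
Velocity heads: v₁²/2g = 1.37²/19.62 = 0.096 m; v₂²/2g = 3.40²/19.62 = 0.589 m.
Total head H = z₁ + ψ₁ + v₁²/2g = 69.40 + 18.76 + 0.096 = 88.26 m.
ψ₂ = H − z₂ − v₂²/2g = 88.26 − 63.89 − 0.589 = 23.78 m.
P₂ = ρgψ₂ = 1000 × 9.81 × 23.78 ≈ 233 kPa.

P₂ ≈ 233 kPa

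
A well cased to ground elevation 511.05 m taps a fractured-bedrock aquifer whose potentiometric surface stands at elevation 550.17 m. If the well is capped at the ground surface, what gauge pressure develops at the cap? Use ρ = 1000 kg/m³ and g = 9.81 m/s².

P ≈ 384 kPa

Head above the cap: Δh = 550.17 − 511.05 = 39.12 m.
P = ρgΔh = 1000 × 9.81 × 39.12 = 383767 Pa ≈ 384 kPa.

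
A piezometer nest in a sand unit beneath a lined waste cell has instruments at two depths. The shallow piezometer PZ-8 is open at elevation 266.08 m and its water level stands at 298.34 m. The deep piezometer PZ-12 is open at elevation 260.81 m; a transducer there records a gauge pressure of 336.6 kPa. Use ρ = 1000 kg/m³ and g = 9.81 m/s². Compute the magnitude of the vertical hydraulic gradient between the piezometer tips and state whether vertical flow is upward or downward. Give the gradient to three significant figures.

Total head at PZ-8: h = 298.34 m (water level in the standpipe).
Pressure head at PZ-12: ψ = P/(ρg) = 336.6×1000 / (1000 × 9.81) = 34.31 m.
Total head at PZ-12: h = z + ψ = 260.81 + 34.31 = 295.12 m.
Δh = h(PZ-8) − h(PZ-12) = 298.34 − 295.12 = 3.22 m.
Vertical separation Δz = 266.08 − 260.81 = 5.27 m.
|i_v| = |Δh| / Δz = 3.22 / 5.27 = 0.611.
Head is higher in the shallow piezometer, so vertical flow is downward (recharge condition).

|i_v| ≈ 0.611; vertical flow is downward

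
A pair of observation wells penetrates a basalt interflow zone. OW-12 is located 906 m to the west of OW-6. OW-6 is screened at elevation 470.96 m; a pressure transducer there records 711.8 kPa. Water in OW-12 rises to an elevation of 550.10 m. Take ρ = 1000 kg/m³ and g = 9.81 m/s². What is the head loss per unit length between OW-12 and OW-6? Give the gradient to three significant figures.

i ≈ 0.00726 m/m

Pressure head at OW-6: ψ = P/(ρg) = 711.8×1000 / (1000 × 9.81) = 72.56 m.
Total head at OW-6: h = z + ψ = 470.96 + 72.56 = 543.52 m.
Total head at OW-12: h = 550.10 m (water level in the piezometer is the total head).
Head difference: h(OW-6) − h(OW-12) = 543.52 − 550.10 = -6.58 m.
Hydraulic gradient: i = |Δh| / L = 6.58 / 906 = 0.00726.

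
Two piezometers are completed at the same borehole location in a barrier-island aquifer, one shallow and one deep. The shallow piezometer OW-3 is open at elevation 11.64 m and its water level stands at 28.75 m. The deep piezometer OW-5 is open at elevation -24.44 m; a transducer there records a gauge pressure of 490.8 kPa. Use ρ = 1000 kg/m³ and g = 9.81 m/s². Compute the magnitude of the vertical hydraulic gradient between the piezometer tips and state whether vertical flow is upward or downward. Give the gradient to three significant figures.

Total head at OW-3: h = 28.75 m (water level in the standpipe).
Pressure head at OW-5: ψ = P/(ρg) = 490.8×1000 / (1000 × 9.81) = 50.03 m.
Total head at OW-5: h = z + ψ = -24.44 + 50.03 = 25.59 m.
Δh = h(OW-3) − h(OW-5) = 28.75 − 25.59 = 3.16 m.
Vertical separation Δz = 11.64 − (-24.44) = 36.08 m.
|i_v| = |Δh| / Δz = 3.16 / 36.08 = 0.0876.
Head is higher in the shallow piezometer, so vertical flow is downward (recharge condition).

|i_v| ≈ 0.0876; vertical flow is downward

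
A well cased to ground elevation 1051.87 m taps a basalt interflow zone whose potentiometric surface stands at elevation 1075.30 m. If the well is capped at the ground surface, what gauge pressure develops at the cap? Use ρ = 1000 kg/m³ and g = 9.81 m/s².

Head above the cap: Δh = 1075.30 − 1051.87 = 23.43 m.
P = ρgΔh = 1000 × 9.81 × 23.43 = 229848 Pa ≈ 230 kPa.

P ≈ 230 kPa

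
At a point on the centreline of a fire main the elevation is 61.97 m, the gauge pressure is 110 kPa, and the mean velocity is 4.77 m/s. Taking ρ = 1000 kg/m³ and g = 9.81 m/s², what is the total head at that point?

h ≈ 74.34 m

Pressure head ψ = P/(ρg) = 110×1000 / (1000 × 9.81) = 11.21 m.
Velocity head = v²/(2g) = 4.77² / (2 × 9.81) = 1.160 m.
h = z + ψ + v²/(2g) = 61.97 + 11.21 + 1.160 = 74.34 m.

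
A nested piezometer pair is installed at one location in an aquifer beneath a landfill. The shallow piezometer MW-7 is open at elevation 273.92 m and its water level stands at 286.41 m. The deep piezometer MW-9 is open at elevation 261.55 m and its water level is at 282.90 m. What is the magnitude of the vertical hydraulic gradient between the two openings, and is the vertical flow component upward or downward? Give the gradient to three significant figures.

Total head at MW-7: h = 286.41 m (water level in the standpipe).
Total head at MW-9: h = 282.90 m.
Δh = h(MW-7) − h(MW-9) = 286.41 − 282.90 = 3.51 m.
Vertical separation Δz = 273.92 − 261.55 = 12.37 m.
|i_v| = |Δh| / Δz = 3.51 / 12.37 = 0.284.
Head is higher in the shallow piezometer, so vertical flow is downward (recharge condition).

|i_v| ≈ 0.284; vertical flow is downward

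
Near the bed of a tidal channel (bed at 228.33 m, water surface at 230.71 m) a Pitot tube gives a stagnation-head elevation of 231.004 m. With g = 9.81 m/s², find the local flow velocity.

Near the bed, under hydrostatic conditions, the piezometric head (z + ψ) equals the free-surface elevation, 230.71 m.
Velocity head = total − piezometric = 231.004 − 230.71 = 0.294 m.
v = √(2g·h_v) = √(2 × 9.81 × 0.294) = 2.40 m/s.

v ≈ 2.40 m/s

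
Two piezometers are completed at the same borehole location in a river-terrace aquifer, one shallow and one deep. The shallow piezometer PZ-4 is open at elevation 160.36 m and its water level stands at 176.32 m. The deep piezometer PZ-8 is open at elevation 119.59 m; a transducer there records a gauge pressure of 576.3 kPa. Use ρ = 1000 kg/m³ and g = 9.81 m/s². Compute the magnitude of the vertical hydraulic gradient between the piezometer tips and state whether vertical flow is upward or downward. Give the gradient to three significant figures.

Total head at PZ-4: h = 176.32 m (water level in the standpipe).
Pressure head at PZ-8: ψ = P/(ρg) = 576.3×1000 / (1000 × 9.81) = 58.75 m.
Total head at PZ-8: h = z + ψ = 119.59 + 58.75 = 178.34 m.
Δh = h(PZ-4) − h(PZ-8) = 176.32 − 178.34 = -2.02 m.
Vertical separation Δz = 160.36 − 119.59 = 40.77 m.
|i_v| = |Δh| / Δz = 2.02 / 40.77 = 0.0495.
Head is higher in the deep piezometer, so vertical flow is upward (discharge condition).

|i_v| ≈ 0.0495; vertical flow is upward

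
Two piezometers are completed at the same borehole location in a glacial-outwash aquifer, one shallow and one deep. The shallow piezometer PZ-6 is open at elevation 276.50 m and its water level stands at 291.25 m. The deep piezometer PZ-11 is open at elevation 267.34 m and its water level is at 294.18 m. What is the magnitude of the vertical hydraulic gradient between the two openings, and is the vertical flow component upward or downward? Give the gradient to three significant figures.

Total head at PZ-6: h = 291.25 m (water level in the standpipe).
Total head at PZ-11: h = 294.18 m.
Δh = h(PZ-6) − h(PZ-11) = 291.25 − 294.18 = -2.93 m.
Vertical separation Δz = 276.50 − 267.34 = 9.16 m.
|i_v| = |Δh| / Δz = 2.93 / 9.16 = 0.320.
Head is higher in the deep piezometer, so vertical flow is upward (discharge condition).

|i_v| ≈ 0.320; vertical flow is upward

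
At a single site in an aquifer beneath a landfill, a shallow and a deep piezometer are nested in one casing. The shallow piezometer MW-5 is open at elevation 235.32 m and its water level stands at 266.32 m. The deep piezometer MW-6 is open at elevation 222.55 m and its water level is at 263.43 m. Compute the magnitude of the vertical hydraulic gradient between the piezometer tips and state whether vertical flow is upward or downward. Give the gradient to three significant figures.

|i_v| ≈ 0.226; vertical flow is downward

Total head at MW-5: h = 266.32 m (water level in the standpipe).
Total head at MW-6: h = 263.43 m.
Δh = h(MW-5) − h(MW-6) = 266.32 − 263.43 = 2.89 m.
Vertical separation Δz = 235.32 − 222.55 = 12.77 m.
|i_v| = |Δh| / Δz = 2.89 / 12.77 = 0.226.
Head is higher in the shallow piezometer, so vertical flow is downward (recharge condition).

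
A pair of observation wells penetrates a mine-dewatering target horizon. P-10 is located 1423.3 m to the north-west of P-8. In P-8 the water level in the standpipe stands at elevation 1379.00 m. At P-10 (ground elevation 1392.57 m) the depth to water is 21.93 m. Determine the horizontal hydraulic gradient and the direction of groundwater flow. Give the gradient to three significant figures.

Total head at P-8: h = 1379.00 m (water level in the piezometer is the total head).
Total head at P-10: h = 1392.57 − 21.93 = 1370.64 m.
Head difference: h(P-8) − h(P-10) = 1379.00 − 1370.64 = 8.36 m.
Hydraulic gradient: i = |Δh| / L = 8.36 / 1423.3 = 0.00587.
Flow is from higher to lower head: from P-8 toward P-10, i.e. toward the north-west.

i ≈ 0.00587; groundwater flows toward the north-west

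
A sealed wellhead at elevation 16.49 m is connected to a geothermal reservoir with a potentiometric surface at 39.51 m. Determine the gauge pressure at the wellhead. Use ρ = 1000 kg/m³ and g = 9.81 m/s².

Head above the cap: Δh = 39.51 − 16.49 = 23.02 m.
P = ρgΔh = 1000 × 9.81 × 23.02 = 225826 Pa ≈ 226 kPa.

P ≈ 226 kPa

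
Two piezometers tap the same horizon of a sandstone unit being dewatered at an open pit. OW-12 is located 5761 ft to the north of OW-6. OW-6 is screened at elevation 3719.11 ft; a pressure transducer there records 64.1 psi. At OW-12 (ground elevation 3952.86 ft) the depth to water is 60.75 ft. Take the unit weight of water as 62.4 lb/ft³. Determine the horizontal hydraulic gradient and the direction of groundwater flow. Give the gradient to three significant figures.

i ≈ 0.00435; groundwater flows toward the south

Pressure head at OW-6: ψ = 144·P/γ = 144 × 64.1 / 62.4 = 147.92 ft.
Total head at OW-6: h = z + ψ = 3719.11 + 147.92 = 3867.03 ft.
Total head at OW-12: h = 3952.86 − 60.75 = 3892.11 ft.
Head difference: h(OW-6) − h(OW-12) = 3867.03 − 3892.11 = -25.08 ft.
Hydraulic gradient: i = |Δh| / L = 25.08 / 5761 = 0.00435.
Flow is from higher to lower head: from OW-12 toward OW-6, i.e. toward the south.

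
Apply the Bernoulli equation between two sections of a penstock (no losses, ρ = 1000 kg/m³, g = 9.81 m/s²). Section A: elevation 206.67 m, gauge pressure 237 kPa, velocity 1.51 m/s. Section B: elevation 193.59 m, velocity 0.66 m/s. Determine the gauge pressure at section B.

Pressure head at A: ψ₁ = P₁/(ρg) = 237×1000 / (1000 × 9.81) = 24.16 m.
Velocity heads: v₁²/2g = 1.51²/19.62 = 0.116 m; v₂²/2g = 0.66²/19.62 = 0.022 m.
Total head H = z₁ + ψ₁ + v₁²/2g = 206.67 + 24.16 + 0.116 = 230.95 m.
ψ₂ = H − z₂ − v₂²/2g = 230.95 − 193.59 − 0.022 = 37.34 m.
P₂ = ρgψ₂ = 1000 × 9.81 × 37.34 ≈ 366 kPa.

P₂ ≈ 366 kPa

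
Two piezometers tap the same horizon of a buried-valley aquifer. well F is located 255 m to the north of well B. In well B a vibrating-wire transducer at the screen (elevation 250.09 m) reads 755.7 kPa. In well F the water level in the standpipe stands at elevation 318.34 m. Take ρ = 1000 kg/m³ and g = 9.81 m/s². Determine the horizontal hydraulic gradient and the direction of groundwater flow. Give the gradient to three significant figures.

Pressure head at well B: ψ = P/(ρg) = 755.7×1000 / (1000 × 9.81) = 77.03 m.
Total head at well B: h = z + ψ = 250.09 + 77.03 = 327.12 m.
Total head at well F: h = 318.34 m (water level in the piezometer is the total head).
Head difference: h(well B) − h(well F) = 327.12 − 318.34 = 8.78 m.
Hydraulic gradient: i = |Δh| / L = 8.78 / 255 = 0.0344.
Flow is from higher to lower head: from well B toward well F, i.e. toward the north.

i ≈ 0.0344; groundwater flows toward the north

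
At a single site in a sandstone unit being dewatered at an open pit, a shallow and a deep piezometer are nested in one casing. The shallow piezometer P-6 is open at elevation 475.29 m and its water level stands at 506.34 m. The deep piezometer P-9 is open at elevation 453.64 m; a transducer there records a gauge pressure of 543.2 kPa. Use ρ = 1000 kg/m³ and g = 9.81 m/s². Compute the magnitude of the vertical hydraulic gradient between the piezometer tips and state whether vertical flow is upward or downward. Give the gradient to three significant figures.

|i_v| ≈ 0.123; vertical flow is upward

Total head at P-6: h = 506.34 m (water level in the standpipe).
Pressure head at P-9: ψ = P/(ρg) = 543.2×1000 / (1000 × 9.81) = 55.37 m.
Total head at P-9: h = z + ψ = 453.64 + 55.37 = 509.01 m.
Δh = h(P-6) − h(P-9) = 506.34 − 509.01 = -2.67 m.
Vertical separation Δz = 475.29 − 453.64 = 21.65 m.
|i_v| = |Δh| / Δz = 2.67 / 21.65 = 0.123.
Head is higher in the deep piezometer, so vertical flow is upward (discharge condition).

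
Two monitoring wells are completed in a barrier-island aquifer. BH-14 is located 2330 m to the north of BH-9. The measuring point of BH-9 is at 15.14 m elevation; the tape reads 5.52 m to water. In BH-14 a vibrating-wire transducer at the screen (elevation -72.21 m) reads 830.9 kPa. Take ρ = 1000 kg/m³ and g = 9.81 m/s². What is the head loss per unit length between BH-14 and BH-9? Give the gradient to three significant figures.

Total head at BH-9: h = 15.14 − 5.52 = 9.62 m.
Pressure head at BH-14: ψ = P/(ρg) = 830.9×1000 / (1000 × 9.81) = 84.70 m.
Total head at BH-14: h = z + ψ = -72.21 + 84.70 = 12.49 m.
Head difference: h(BH-9) − h(BH-14) = 9.62 − 12.49 = -2.87 m.
Hydraulic gradient: i = |Δh| / L = 2.87 / 2330 = 0.00123.

i ≈ 0.00123 m/m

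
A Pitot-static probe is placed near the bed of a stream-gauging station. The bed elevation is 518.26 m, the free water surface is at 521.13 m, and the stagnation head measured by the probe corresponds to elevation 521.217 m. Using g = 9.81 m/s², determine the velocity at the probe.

Near the bed, under hydrostatic conditions, the piezometric head (z + ψ) equals the free-surface elevation, 521.13 m.
Velocity head = total − piezometric = 521.217 − 521.13 = 0.087 m.
v = √(2g·h_v) = √(2 × 9.81 × 0.087) = 1.31 m/s.

v ≈ 1.31 m/s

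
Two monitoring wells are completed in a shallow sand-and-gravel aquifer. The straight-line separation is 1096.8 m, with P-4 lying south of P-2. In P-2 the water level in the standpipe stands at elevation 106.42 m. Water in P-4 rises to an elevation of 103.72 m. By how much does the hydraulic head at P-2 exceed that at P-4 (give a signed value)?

Δh ≈ 2.70 m

Total head at P-2: h = 106.42 m (water level in the piezometer is the total head).
Total head at P-4: h = 103.72 m (water level in the piezometer is the total head).
Head difference: h(P-2) − h(P-4) = 106.42 − 103.72 = 2.70 m.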